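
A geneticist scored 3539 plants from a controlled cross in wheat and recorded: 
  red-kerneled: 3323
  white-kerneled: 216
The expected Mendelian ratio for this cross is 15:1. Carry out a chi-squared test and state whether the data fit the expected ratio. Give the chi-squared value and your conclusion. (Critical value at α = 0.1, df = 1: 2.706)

Total ratio parts = 16. Expected numbers out of 3539:
  red-kerneled: 3539 × 15/16 = 3317.8125
  white-kerneled: 3539 × 1/16 = 221.1875
χ² = Σ (O − E)² / E
  red-kerneled: (3323 − 3317.8125)² / 3317.8125 = 0.0081
  white-kerneled: (216 − 221.1875)² / 221.1875 = 0.1217
χ² = 0.0081 + 0.1217 = 0.1298 ≈ 0.130
Degrees of freedom = 2 − 1 = 1; critical value at α = 0.1 is 2.706.
Since 0.130 < 2.706, we fail to reject the null hypothesis — the data are consistent with the 15:1 ratio.

0.130; consistent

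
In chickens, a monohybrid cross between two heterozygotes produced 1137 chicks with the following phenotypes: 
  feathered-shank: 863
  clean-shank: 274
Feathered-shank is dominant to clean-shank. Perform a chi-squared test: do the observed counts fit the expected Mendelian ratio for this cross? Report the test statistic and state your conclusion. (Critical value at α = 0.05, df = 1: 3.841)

0.493; consistent

For a monohybrid cross between heterozygotes with complete dominance, the expected phenotypic ratio is 3:1.
Expected counts for N = 1137 under a 3:1 ratio (total parts = 4):
  feathered-shank: 1137 × 3/4 = 852.75
  clean-shank: 1137 × 1/4 = 284.25
χ² = Σ (O − E)² / E
  feathered-shank: (863 − 852.75)² / 852.75 = 0.1232
  clean-shank: (274 − 284.25)² / 284.25 = 0.3696
χ² = 0.1232 + 0.3696 = 0.4928 ≈ 0.493
Degrees of freedom = 2 − 1 = 1; critical value at α = 0.05 is 3.841.
Since 0.493 < 3.841, we fail to reject the null hypothesis — the data are consistent with the 3:1 ratio.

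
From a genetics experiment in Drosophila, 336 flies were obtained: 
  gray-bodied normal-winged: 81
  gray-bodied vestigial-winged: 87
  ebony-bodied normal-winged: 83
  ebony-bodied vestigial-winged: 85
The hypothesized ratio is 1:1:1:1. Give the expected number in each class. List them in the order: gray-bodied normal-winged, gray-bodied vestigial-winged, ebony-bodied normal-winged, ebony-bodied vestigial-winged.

84, 84, 84, 84

Under the 1:1:1:1 hypothesis (Σ ratio = 4, N = 336):
  gray-bodied normal-winged: 336 × 1/4 = 84
  gray-bodied vestigial-winged: 336 × 1/4 = 84
  ebony-bodied normal-winged: 336 × 1/4 = 84
  ebony-bodied vestigial-winged: 336 × 1/4 = 84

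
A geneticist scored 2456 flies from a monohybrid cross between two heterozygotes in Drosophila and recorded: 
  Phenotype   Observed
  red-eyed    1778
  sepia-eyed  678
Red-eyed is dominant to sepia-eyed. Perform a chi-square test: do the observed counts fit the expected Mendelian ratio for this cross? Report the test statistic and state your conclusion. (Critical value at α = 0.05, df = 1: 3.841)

8.895; not consistent

For a monohybrid cross between heterozygotes with complete dominance, the expected phenotypic ratio is 3:1.
The 3:1 ratio has 4 parts, so with N = 2456 the expected counts are:
  red-eyed: 2456 × 3/4 = 1842
  sepia-eyed: 2456 × 1/4 = 614
χ² = Σ (O − E)² / E
  red-eyed: (1778 − 1842)² / 1842 = 2.2237
  sepia-eyed: (678 − 614)² / 614 = 6.6710
χ² = 2.2237 + 6.6710 = 8.8947 ≈ 8.895
Degrees of freedom = 2 − 1 = 1; critical value at α = 0.05 is 3.841.
Since 8.895 > 3.841, we reject the null hypothesis — the data do not fit the 3:1 ratio.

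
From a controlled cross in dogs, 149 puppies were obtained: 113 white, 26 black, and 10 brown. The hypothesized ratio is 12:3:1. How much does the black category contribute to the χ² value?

0.134

Total ratio parts = 16. Expected numbers out of 149:
  white: 149 × 12/16 = 111.75
  black: 149 × 3/16 = 27.9375
  brown: 149 × 1/16 = 9.3125
Contribution of black: (26 − 27.9375)² / 27.9375 = 0.1344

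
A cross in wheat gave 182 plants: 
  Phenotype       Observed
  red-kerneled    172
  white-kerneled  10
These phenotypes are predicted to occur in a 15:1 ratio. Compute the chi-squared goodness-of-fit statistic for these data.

0.177

Expected counts for N = 182 under a 15:1 ratio (total parts = 16):
  red-kerneled: 182 × 15/16 = 170.625
  white-kerneled: 182 × 1/16 = 11.375
χ² = Σ (O − E)² / E
  red-kerneled: (172 − 170.625)² / 170.625 = 0.0111
  white-kerneled: (10 − 11.375)² / 11.375 = 0.1662
χ² = 0.0111 + 0.1662 = 0.1773 ≈ 0.177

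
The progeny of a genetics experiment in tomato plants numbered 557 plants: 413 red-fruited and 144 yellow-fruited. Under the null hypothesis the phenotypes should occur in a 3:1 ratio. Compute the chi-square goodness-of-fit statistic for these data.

Total ratio parts = 4. Expected numbers out of 557:
  red-fruited: 557 × 3/4 = 417.75
  yellow-fruited: 557 × 1/4 = 139.25
χ² = Σ (O − E)² / E
  red-fruited: (413 − 417.75)² / 417.75 = 0.0540
  yellow-fruited: (144 − 139.25)² / 139.25 = 0.1620
χ² = 0.0540 + 0.1620 = 0.216

0.216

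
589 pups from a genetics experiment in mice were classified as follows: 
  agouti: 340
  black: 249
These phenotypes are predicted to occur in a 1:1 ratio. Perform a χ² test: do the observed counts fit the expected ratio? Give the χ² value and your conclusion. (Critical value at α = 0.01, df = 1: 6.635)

14.059; not consistent

Total ratio parts = 2. Expected numbers out of 589:
  agouti: 589 × 1/2 = 294.5
  black: 589 × 1/2 = 294.5
χ² = Σ (O − E)² / E
  agouti: (340 − 294.5)² / 294.5 = 7.0297
  black: (249 − 294.5)² / 294.5 = 7.0297
χ² = 7.0297 + 7.0297 = 14.0594 ≈ 14.059
Degrees of freedom = 2 − 1 = 1; critical value at α = 0.01 is 6.635.
Since 14.059 > 6.635, we reject the null hypothesis — the data do not fit the 1:1 ratio.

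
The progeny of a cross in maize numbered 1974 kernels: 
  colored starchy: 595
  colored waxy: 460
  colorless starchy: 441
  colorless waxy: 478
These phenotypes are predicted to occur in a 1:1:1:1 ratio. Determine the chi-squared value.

Total ratio parts = 4. Expected numbers out of 1974:
  colored starchy: 1974 × 1/4 = 493.5
  colored waxy: 1974 × 1/4 = 493.5
  colorless starchy: 1974 × 1/4 = 493.5
  colorless waxy: 1974 × 1/4 = 493.5
χ² = Σ (O − E)² / E
  colored starchy: (595 − 493.5)² / 493.5 = 20.8759
  colored waxy: (460 − 493.5)² / 493.5 = 2.2741
  colorless starchy: (441 − 493.5)² / 493.5 = 5.5851
  colorless waxy: (478 − 493.5)² / 493.5 = 0.4868
χ² = 20.8759 + 2.2741 + 5.5851 + 0.4868 = 29.2219 ≈ 29.222

29.222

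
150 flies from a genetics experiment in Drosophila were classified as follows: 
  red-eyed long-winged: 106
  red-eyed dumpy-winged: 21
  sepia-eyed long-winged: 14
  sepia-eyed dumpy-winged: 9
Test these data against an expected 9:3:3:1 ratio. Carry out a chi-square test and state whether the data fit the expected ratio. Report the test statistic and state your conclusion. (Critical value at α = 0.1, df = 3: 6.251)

Under the 9:3:3:1 hypothesis (Σ ratio = 16, N = 150):
  red-eyed long-winged: 150 × 9/16 = 84.375
  red-eyed dumpy-winged: 150 × 3/16 = 28.125
  sepia-eyed long-winged: 150 × 3/16 = 28.125
  sepia-eyed dumpy-winged: 150 × 1/16 = 9.375
χ² = Σ (O − E)² / E
  red-eyed long-winged: (106 − 84.375)² / 84.375 = 5.5424
  red-eyed dumpy-winged: (21 − 28.125)² / 28.125 = 1.8050
  sepia-eyed long-winged: (14 − 28.125)² / 28.125 = 7.0939
  sepia-eyed dumpy-winged: (9 − 9.375)² / 9.375 = 0.0150
χ² = 5.5424 + 1.8050 + 7.0939 + 0.0150 = 14.4563 ≈ 14.456
Degrees of freedom = 4 − 1 = 3; critical value at α = 0.1 is 6.251.
Since 14.456 > 6.251, we reject the null hypothesis — the data do not fit the 9:3:3:1 ratio.

14.456; not consistent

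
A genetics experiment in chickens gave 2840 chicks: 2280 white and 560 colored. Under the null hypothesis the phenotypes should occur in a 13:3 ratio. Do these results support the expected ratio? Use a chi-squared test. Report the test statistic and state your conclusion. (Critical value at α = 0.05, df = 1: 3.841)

1.748; consistent

The 13:3 ratio has 16 parts, so with N = 2840 the expected counts are:
  white: 2840 × 13/16 = 2307.5
  colored: 2840 × 3/16 = 532.5
χ² = Σ (O − E)² / E
  white: (2280 − 2307.5)² / 2307.5 = 0.3277
  colored: (560 − 532.5)² / 532.5 = 1.4202
χ² = 0.3277 + 1.4202 = 1.7479 ≈ 1.748
Degrees of freedom = 2 − 1 = 1; critical value at α = 0.05 is 3.841.
Since 1.748 < 3.841, we fail to reject the null hypothesis — the data are consistent with the 13:3 ratio.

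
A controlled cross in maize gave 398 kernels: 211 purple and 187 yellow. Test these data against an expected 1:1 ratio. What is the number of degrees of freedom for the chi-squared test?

1

A goodness-of-fit test with 2 phenotype classes has df = 2 − 1 = 1.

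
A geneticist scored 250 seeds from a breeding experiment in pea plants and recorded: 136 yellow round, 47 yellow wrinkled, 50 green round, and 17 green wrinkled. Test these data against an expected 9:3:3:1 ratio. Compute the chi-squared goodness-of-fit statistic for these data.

Expected counts for N = 250 under a 9:3:3:1 ratio (total parts = 16):
  yellow round: 250 × 9/16 = 140.625
  yellow wrinkled: 250 × 3/16 = 46.875
  green round: 250 × 3/16 = 46.875
  green wrinkled: 250 × 1/16 = 15.625
χ² = Σ (O − E)² / E
  yellow round: (136 − 140.625)² / 140.625 = 0.1521
  yellow wrinkled: (47 − 46.875)² / 46.875 = 0.0003
  green round: (50 − 46.875)² / 46.875 = 0.2083
  green wrinkled: (17 − 15.625)² / 15.625 = 0.1210
χ² = 0.1521 + 0.0003 + 0.2083 + 0.1210 = 0.4817 ≈ 0.482

0.482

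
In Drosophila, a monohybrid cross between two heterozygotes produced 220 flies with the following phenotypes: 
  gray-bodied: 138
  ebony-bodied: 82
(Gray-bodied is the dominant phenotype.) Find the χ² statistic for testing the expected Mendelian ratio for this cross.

17.673

For a monohybrid cross between heterozygotes with complete dominance, the expected phenotypic ratio is 3:1.
The 3:1 ratio has 4 parts, so with N = 220 the expected counts are:
  gray-bodied: 220 × 3/4 = 165
  ebony-bodied: 220 × 1/4 = 55
χ² = Σ (O − E)² / E
  gray-bodied: (138 − 165)² / 165 = 4.4182
  ebony-bodied: (82 − 55)² / 55 = 13.2545
χ² = 4.4182 + 13.2545 = 17.6727 ≈ 17.673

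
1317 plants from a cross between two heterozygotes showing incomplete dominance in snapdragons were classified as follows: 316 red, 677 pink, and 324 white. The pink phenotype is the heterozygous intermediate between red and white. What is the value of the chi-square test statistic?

With incomplete dominance, a heterozygote × heterozygote cross gives a 1:2:1 phenotypic ratio.
Expected counts for N = 1317 under a 1:2:1 ratio (total parts = 4):
  red: 1317 × 1/4 = 329.25
  pink: 1317 × 2/4 = 658.5
  white: 1317 × 1/4 = 329.25
χ² = Σ (O − E)² / E
  red: (316 − 329.25)² / 329.25 = 0.5332
  pink: (677 − 658.5)² / 658.5 = 0.5197
  white: (324 − 329.25)² / 329.25 = 0.0837
χ² = 0.5332 + 0.5197 + 0.0837 = 1.1366 ≈ 1.137

1.137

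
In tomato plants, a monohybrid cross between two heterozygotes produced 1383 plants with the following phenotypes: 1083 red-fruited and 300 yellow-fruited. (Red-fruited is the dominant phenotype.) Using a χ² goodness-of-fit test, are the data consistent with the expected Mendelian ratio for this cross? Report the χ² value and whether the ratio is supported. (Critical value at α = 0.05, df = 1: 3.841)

8.072; not consistent

For a monohybrid cross between heterozygotes with complete dominance, the expected phenotypic ratio is 3:1.
The 3:1 ratio has 4 parts, so with N = 1383 the expected counts are:
  red-fruited: 1383 × 3/4 = 1037.25
  yellow-fruited: 1383 × 1/4 = 345.75
χ² = Σ (O − E)² / E
  red-fruited: (1083 − 1037.25)² / 1037.25 = 2.0179
  yellow-fruited: (300 − 345.75)² / 345.75 = 6.0537
χ² = 2.0179 + 6.0537 = 8.0716 ≈ 8.072
Degrees of freedom = 2 − 1 = 1; critical value at α = 0.05 is 3.841.
Since 8.072 > 3.841, we reject the null hypothesis — the data do not fit the 3:1 ratio.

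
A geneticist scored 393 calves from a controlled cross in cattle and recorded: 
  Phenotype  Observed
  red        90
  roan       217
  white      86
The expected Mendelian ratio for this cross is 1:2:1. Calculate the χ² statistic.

4.359

Total ratio parts = 4. Expected numbers out of 393:
  red: 393 × 1/4 = 98.25
  roan: 393 × 2/4 = 196.5
  white: 393 × 1/4 = 98.25
χ² = Σ (O − E)² / E
  red: (90 − 98.25)² / 98.25 = 0.6927
  roan: (217 − 196.5)² / 196.5 = 2.1387
  white: (86 − 98.25)² / 98.25 = 1.5274
χ² = 0.6927 + 2.1387 + 1.5274 = 4.3588 ≈ 4.359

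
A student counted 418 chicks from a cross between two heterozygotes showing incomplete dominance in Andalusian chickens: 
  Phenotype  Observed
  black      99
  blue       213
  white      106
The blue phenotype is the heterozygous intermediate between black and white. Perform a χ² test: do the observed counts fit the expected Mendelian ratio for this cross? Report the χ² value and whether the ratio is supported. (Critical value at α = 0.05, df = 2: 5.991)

0.388; consistent

With incomplete dominance, a heterozygote × heterozygote cross gives a 1:2:1 phenotypic ratio.
Expected counts for N = 418 under a 1:2:1 ratio (total parts = 4):
  black: 418 × 1/4 = 104.5
  blue: 418 × 2/4 = 209
  white: 418 × 1/4 = 104.5
χ² = Σ (O − E)² / E
  black: (99 − 104.5)² / 104.5 = 0.2895
  blue: (213 − 209)² / 209 = 0.0766
  white: (106 − 104.5)² / 104.5 = 0.0215
χ² = 0.2895 + 0.0766 + 0.0215 = 0.3876 ≈ 0.388
Degrees of freedom = 3 − 1 = 2; critical value at α = 0.05 is 5.991.
Since 0.388 < 5.991, we fail to reject the null hypothesis — the data are consistent with the 1:2:1 ratio.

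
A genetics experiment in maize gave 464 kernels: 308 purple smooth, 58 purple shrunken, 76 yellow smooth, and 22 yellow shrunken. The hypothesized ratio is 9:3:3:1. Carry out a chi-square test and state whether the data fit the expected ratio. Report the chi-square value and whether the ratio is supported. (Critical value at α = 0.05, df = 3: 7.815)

21.211; not consistent

Under the 9:3:3:1 hypothesis (Σ ratio = 16, N = 464):
  purple smooth: 464 × 9/16 = 261
  purple shrunken: 464 × 3/16 = 87
  yellow smooth: 464 × 3/16 = 87
  yellow shrunken: 464 × 1/16 = 29
χ² = Σ (O − E)² / E
  purple smooth: (308 − 261)² / 261 = 8.4636
  purple shrunken: (58 − 87)² / 87 = 9.6667
  yellow smooth: (76 − 87)² / 87 = 1.3908
  yellow shrunken: (22 − 29)² / 29 = 1.6897
χ² = 8.4636 + 9.6667 + 1.3908 + 1.6897 = 21.2108 ≈ 21.211
Degrees of freedom = 4 − 1 = 3; critical value at α = 0.05 is 7.815.
Since 21.211 > 7.815, we reject the null hypothesis — the data do not fit the 9:3:3:1 ratio.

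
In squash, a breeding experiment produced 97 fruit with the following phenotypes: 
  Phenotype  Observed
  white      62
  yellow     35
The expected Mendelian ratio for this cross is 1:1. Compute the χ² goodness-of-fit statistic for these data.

Expected counts for N = 97 under a 1:1 ratio (total parts = 2):
  white: 97 × 1/2 = 48.5
  yellow: 97 × 1/2 = 48.5
χ² = Σ (O − E)² / E
  white: (62 − 48.5)² / 48.5 = 3.7577
  yellow: (35 − 48.5)² / 48.5 = 3.7577
χ² = 3.7577 + 3.7577 = 7.5154 ≈ 7.515

7.515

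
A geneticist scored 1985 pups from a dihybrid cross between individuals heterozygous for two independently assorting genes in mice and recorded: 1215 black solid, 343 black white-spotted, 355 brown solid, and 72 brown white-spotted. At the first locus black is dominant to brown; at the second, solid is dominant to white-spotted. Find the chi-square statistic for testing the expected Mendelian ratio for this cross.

33.609

A dihybrid F₂ with independent assortment and complete dominance at both loci gives a 9:3:3:1 phenotypic ratio.
The 9:3:3:1 ratio has 16 parts, so with N = 1985 the expected counts are:
  black solid: 1985 × 9/16 = 1116.5625
  black white-spotted: 1985 × 3/16 = 372.1875
  brown solid: 1985 × 3/16 = 372.1875
  brown white-spotted: 1985 × 1/16 = 124.0625
χ² = Σ (O − E)² / E
  black solid: (1215 − 1116.5625)² / 1116.5625 = 8.6784
  black white-spotted: (343 − 372.1875)² / 372.1875 = 2.2889
  brown solid: (355 − 372.1875)² / 372.1875 = 0.7937
  brown white-spotted: (72 − 124.0625)² / 124.0625 = 21.8479
χ² = 8.6784 + 2.2889 + 0.7937 + 21.8479 = 33.6089 ≈ 33.609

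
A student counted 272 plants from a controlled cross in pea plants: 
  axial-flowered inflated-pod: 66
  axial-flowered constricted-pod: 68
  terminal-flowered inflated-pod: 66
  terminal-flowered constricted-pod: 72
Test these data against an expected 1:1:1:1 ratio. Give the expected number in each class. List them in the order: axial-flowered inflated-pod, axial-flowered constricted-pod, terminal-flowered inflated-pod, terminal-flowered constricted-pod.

68, 68, 68, 68

Expected counts for N = 272 under a 1:1:1:1 ratio (total parts = 4):
  axial-flowered inflated-pod: 272 × 1/4 = 68
  axial-flowered constricted-pod: 272 × 1/4 = 68
  terminal-flowered inflated-pod: 272 × 1/4 = 68
  terminal-flowered constricted-pod: 272 × 1/4 = 68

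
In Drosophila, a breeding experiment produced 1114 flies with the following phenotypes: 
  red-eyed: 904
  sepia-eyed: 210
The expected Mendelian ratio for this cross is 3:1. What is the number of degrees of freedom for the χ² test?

1

A goodness-of-fit test with 2 phenotype classes has df = 2 − 1 = 1.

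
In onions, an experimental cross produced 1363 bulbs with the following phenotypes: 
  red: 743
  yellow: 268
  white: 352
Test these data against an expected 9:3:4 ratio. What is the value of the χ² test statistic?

The 9:3:4 ratio has 16 parts, so with N = 1363 the expected counts are:
  red: 1363 × 9/16 = 766.6875
  yellow: 1363 × 3/16 = 255.5625
  white: 1363 × 4/16 = 340.75
χ² = Σ (O − E)² / E
  red: (743 − 766.6875)² / 766.6875 = 0.7318
  yellow: (268 − 255.5625)² / 255.5625 = 0.6053
  white: (352 − 340.75)² / 340.75 = 0.3714
χ² = 0.7318 + 0.6053 + 0.3714 = 1.7085 ≈ 1.709

1.709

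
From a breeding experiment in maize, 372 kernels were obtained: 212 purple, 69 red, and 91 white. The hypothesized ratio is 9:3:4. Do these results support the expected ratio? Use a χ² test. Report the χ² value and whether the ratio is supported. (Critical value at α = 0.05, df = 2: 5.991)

0.087; consistent

Expected counts for N = 372 under a 9:3:4 ratio (total parts = 16):
  purple: 372 × 9/16 = 209.25
  red: 372 × 3/16 = 69.75
  white: 372 × 4/16 = 93
χ² = Σ (O − E)² / E
  purple: (212 − 209.25)² / 209.25 = 0.0361
  red: (69 − 69.75)² / 69.75 = 0.0081
  white: (91 − 93)² / 93 = 0.0430
χ² = 0.0361 + 0.0081 + 0.0430 = 0.0872 ≈ 0.087
Degrees of freedom = 3 − 1 = 2; critical value at α = 0.05 is 5.991.
Since 0.087 < 5.991, we fail to reject the null hypothesis — the data are consistent with the 9:3:4 ratio.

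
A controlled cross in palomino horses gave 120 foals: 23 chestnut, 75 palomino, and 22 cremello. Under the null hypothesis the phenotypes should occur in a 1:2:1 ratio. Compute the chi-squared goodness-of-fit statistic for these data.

7.517

The 1:2:1 ratio has 4 parts, so with N = 120 the expected counts are:
  chestnut: 120 × 1/4 = 30
  palomino: 120 × 2/4 = 60
  cremello: 120 × 1/4 = 30
χ² = Σ (O − E)² / E
  chestnut: (23 − 30)² / 30 = 1.6333
  palomino: (75 − 60)² / 60 = 3.7500
  cremello: (22 − 30)² / 30 = 2.1333
χ² = 1.6333 + 3.7500 + 2.1333 = 7.5166 ≈ 7.517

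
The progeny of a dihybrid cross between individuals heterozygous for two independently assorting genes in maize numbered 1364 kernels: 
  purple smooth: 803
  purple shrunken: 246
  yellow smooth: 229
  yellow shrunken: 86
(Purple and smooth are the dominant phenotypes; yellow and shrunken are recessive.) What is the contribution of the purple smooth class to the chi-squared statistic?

A dihybrid F₂ with independent assortment and complete dominance at both loci gives a 9:3:3:1 phenotypic ratio.
Expected counts for N = 1364 under a 9:3:3:1 ratio (total parts = 16):
  purple smooth: 1364 × 9/16 = 767.25
  purple shrunken: 1364 × 3/16 = 255.75
  yellow smooth: 1364 × 3/16 = 255.75
  yellow shrunken: 1364 × 1/16 = 85.25
Contribution of purple smooth: (803 − 767.25)² / 767.25 = 1.6658

1.666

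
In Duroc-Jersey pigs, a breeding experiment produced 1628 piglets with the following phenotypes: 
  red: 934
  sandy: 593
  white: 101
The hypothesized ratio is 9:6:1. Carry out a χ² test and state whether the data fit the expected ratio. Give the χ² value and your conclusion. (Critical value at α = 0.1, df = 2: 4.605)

Total ratio parts = 16. Expected numbers out of 1628:
  red: 1628 × 9/16 = 915.75
  sandy: 1628 × 6/16 = 610.5
  white: 1628 × 1/16 = 101.75
χ² = Σ (O − E)² / E
  red: (934 − 915.75)² / 915.75 = 0.3637
  sandy: (593 − 610.5)² / 610.5 = 0.5016
  white: (101 − 101.75)² / 101.75 = 0.0055
χ² = 0.3637 + 0.5016 + 0.0055 = 0.8708 ≈ 0.871
Degrees of freedom = 3 − 1 = 2; critical value at α = 0.1 is 4.605.
Since 0.871 < 4.605, we fail to reject the null hypothesis — the data are consistent with the 9:6:1 ratio.

0.871; consistent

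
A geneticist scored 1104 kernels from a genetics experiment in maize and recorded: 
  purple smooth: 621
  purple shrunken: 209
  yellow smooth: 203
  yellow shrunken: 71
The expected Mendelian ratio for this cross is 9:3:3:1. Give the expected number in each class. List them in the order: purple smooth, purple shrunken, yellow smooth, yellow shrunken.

621, 207, 207, 69

Total ratio parts = 16. Expected numbers out of 1104:
  purple smooth: 1104 × 9/16 = 621
  purple shrunken: 1104 × 3/16 = 207
  yellow smooth: 1104 × 3/16 = 207
  yellow shrunken: 1104 × 1/16 = 69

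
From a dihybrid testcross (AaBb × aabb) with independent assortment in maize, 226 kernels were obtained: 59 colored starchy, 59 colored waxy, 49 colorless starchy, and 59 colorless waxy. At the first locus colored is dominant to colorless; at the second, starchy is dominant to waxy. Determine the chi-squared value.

1.327

A dihybrid testcross with independent assortment gives a 1:1:1:1 ratio.
Under the 1:1:1:1 hypothesis (Σ ratio = 4, N = 226):
  colored starchy: 226 × 1/4 = 56.5
  colored waxy: 226 × 1/4 = 56.5
  colorless starchy: 226 × 1/4 = 56.5
  colorless waxy: 226 × 1/4 = 56.5
χ² = Σ (O − E)² / E
  colored starchy: (59 − 56.5)² / 56.5 = 0.1106
  colored waxy: (59 − 56.5)² / 56.5 = 0.1106
  colorless starchy: (49 − 56.5)² / 56.5 = 0.9956
  colorless waxy: (59 − 56.5)² / 56.5 = 0.1106
χ² = 0.1106 + 0.1106 + 0.9956 + 0.1106 = 1.3274 ≈ 1.327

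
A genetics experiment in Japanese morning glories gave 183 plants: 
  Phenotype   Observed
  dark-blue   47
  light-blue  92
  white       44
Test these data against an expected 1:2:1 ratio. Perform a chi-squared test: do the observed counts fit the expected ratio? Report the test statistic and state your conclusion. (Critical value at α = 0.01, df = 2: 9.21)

The 1:2:1 ratio has 4 parts, so with N = 183 the expected counts are:
  dark-blue: 183 × 1/4 = 45.75
  light-blue: 183 × 2/4 = 91.5
  white: 183 × 1/4 = 45.75
χ² = Σ (O − E)² / E
  dark-blue: (47 − 45.75)² / 45.75 = 0.0342
  light-blue: (92 − 91.5)² / 91.5 = 0.0027
  white: (44 − 45.75)² / 45.75 = 0.0669
χ² = 0.0342 + 0.0027 + 0.0669 = 0.1038 ≈ 0.104
Degrees of freedom = 3 − 1 = 2; critical value at α = 0.01 is 9.21.
Since 0.104 < 9.21, we fail to reject the null hypothesis — the data are consistent with the 1:2:1 ratio.

0.104; consistent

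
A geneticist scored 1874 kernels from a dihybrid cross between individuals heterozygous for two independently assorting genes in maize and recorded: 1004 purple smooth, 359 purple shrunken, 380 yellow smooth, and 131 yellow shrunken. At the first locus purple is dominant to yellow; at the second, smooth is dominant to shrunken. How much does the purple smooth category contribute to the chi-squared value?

2.384

A dihybrid F₂ with independent assortment and complete dominance at both loci gives a 9:3:3:1 phenotypic ratio.
Total ratio parts = 16. Expected numbers out of 1874:
  purple smooth: 1874 × 9/16 = 1054.125
  purple shrunken: 1874 × 3/16 = 351.375
  yellow smooth: 1874 × 3/16 = 351.375
  yellow shrunken: 1874 × 1/16 = 117.125
Contribution of purple smooth: (1004 − 1054.125)² / 1054.125 = 2.3835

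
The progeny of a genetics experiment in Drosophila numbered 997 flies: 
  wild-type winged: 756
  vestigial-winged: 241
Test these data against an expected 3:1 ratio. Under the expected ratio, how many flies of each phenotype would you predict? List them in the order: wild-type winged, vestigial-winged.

747.75, 249.25

Expected counts for N = 997 under a 3:1 ratio (total parts = 4):
  wild-type winged: 997 × 3/4 = 747.75
  vestigial-winged: 997 × 1/4 = 249.25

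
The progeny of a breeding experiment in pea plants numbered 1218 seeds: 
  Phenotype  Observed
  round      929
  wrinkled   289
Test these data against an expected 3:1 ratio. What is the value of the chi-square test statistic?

Total ratio parts = 4. Expected numbers out of 1218:
  round: 1218 × 3/4 = 913.5
  wrinkled: 1218 × 1/4 = 304.5
χ² = Σ (O − E)² / E
  round: (929 − 913.5)² / 913.5 = 0.2630
  wrinkled: (289 − 304.5)² / 304.5 = 0.7890
χ² = 0.2630 + 0.7890 = 1.052

1.052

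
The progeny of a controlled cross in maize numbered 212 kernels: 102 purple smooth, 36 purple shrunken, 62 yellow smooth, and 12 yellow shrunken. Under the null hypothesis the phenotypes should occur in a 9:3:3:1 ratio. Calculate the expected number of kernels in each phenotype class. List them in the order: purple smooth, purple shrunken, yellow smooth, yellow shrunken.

Under the 9:3:3:1 hypothesis (Σ ratio = 16, N = 212):
  purple smooth: 212 × 9/16 = 119.25
  purple shrunken: 212 × 3/16 = 39.75
  yellow smooth: 212 × 3/16 = 39.75
  yellow shrunken: 212 × 1/16 = 13.25

119.25, 39.75, 39.75, 13.25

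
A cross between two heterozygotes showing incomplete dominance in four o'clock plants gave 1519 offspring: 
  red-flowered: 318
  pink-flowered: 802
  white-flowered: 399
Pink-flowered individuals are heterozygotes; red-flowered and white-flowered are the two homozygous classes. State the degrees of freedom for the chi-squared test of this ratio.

With incomplete dominance, a heterozygote × heterozygote cross gives a 1:2:1 phenotypic ratio.
A goodness-of-fit test with 3 phenotype classes has df = 3 − 1 = 2.

2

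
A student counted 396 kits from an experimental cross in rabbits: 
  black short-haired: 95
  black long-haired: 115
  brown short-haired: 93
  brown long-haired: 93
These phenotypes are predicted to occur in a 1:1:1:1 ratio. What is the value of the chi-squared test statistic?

3.475

Total ratio parts = 4. Expected numbers out of 396:
  black short-haired: 396 × 1/4 = 99
  black long-haired: 396 × 1/4 = 99
  brown short-haired: 396 × 1/4 = 99
  brown long-haired: 396 × 1/4 = 99
χ² = Σ (O − E)² / E
  black short-haired: (95 − 99)² / 99 = 0.1616
  black long-haired: (115 − 99)² / 99 = 2.5859
  brown short-haired: (93 − 99)² / 99 = 0.3636
  brown long-haired: (93 − 99)² / 99 = 0.3636
χ² = 0.1616 + 2.5859 + 0.3636 + 0.3636 = 3.4747 ≈ 3.475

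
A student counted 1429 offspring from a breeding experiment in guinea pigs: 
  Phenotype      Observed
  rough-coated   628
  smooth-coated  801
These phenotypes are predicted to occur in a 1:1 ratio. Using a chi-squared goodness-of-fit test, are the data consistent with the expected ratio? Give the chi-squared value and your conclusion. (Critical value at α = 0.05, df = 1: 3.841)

Total ratio parts = 2. Expected numbers out of 1429:
  rough-coated: 1429 × 1/2 = 714.5
  smooth-coated: 1429 × 1/2 = 714.5
χ² = Σ (O − E)² / E
  rough-coated: (628 − 714.5)² / 714.5 = 10.4720
  smooth-coated: (801 − 714.5)² / 714.5 = 10.4720
χ² = 10.4720 + 10.4720 = 20.944
Degrees of freedom = 2 − 1 = 1; critical value at α = 0.05 is 3.841.
Since 20.944 > 3.841, we reject the null hypothesis — the data do not fit the 1:1 ratio.

20.944; not consistent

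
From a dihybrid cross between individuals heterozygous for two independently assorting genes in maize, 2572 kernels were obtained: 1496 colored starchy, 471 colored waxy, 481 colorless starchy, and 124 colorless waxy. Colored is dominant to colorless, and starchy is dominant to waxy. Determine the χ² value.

10.344

A dihybrid F₂ with independent assortment and complete dominance at both loci gives a 9:3:3:1 phenotypic ratio.
Under the 9:3:3:1 hypothesis (Σ ratio = 16, N = 2572):
  colored starchy: 2572 × 9/16 = 1446.75
  colored waxy: 2572 × 3/16 = 482.25
  colorless starchy: 2572 × 3/16 = 482.25
  colorless waxy: 2572 × 1/16 = 160.75
χ² = Σ (O − E)² / E
  colored starchy: (1496 − 1446.75)² / 1446.75 = 1.6766
  colored waxy: (471 − 482.25)² / 482.25 = 0.2624
  colorless starchy: (481 − 482.25)² / 482.25 = 0.0032
  colorless waxy: (124 − 160.75)² / 160.75 = 8.4016
χ² = 1.6766 + 0.2624 + 0.0032 + 8.4016 = 10.3438 ≈ 10.344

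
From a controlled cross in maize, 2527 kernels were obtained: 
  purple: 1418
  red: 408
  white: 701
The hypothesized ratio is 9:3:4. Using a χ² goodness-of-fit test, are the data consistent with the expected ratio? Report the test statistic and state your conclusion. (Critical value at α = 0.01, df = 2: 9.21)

Under the 9:3:4 hypothesis (Σ ratio = 16, N = 2527):
  purple: 2527 × 9/16 = 1421.4375
  red: 2527 × 3/16 = 473.8125
  white: 2527 × 4/16 = 631.75
χ² = Σ (O − E)² / E
  purple: (1418 − 1421.4375)² / 1421.4375 = 0.0083
  red: (408 − 473.8125)² / 473.8125 = 9.1413
  white: (701 − 631.75)² / 631.75 = 7.5909
χ² = 0.0083 + 9.1413 + 7.5909 = 16.7405 ≈ 16.741
Degrees of freedom = 3 − 1 = 2; critical value at α = 0.01 is 9.21.
Since 16.741 > 9.21, we reject the null hypothesis — the data do not fit the 9:3:4 ratio.

16.741; not consistent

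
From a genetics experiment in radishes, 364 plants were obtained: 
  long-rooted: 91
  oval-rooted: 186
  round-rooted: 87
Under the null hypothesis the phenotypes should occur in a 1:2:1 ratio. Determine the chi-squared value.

0.264

Expected counts for N = 364 under a 1:2:1 ratio (total parts = 4):
  long-rooted: 364 × 1/4 = 91
  oval-rooted: 364 × 2/4 = 182
  round-rooted: 364 × 1/4 = 91
χ² = Σ (O − E)² / E
  long-rooted: (91 − 91)² / 91 = 0.0000
  oval-rooted: (186 − 182)² / 182 = 0.0879
  round-rooted: (87 − 91)² / 91 = 0.1758
χ² = 0.0000 + 0.0879 + 0.1758 = 0.2637 ≈ 0.264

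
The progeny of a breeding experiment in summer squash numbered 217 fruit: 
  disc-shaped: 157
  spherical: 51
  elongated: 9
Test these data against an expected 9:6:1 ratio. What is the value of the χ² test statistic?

22.873

The 9:6:1 ratio has 16 parts, so with N = 217 the expected counts are:
  disc-shaped: 217 × 9/16 = 122.0625
  spherical: 217 × 6/16 = 81.375
  elongated: 217 × 1/16 = 13.5625
χ² = Σ (O − E)² / E
  disc-shaped: (157 − 122.0625)² / 122.0625 = 10.0000
  spherical: (51 − 81.375)² / 81.375 = 11.3381
  elongated: (9 − 13.5625)² / 13.5625 = 1.5349
χ² = 10.0000 + 11.3381 + 1.5349 = 22.873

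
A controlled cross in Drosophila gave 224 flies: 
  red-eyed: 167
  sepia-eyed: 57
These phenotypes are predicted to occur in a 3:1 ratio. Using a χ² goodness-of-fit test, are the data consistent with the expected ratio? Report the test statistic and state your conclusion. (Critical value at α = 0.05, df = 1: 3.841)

Expected counts for N = 224 under a 3:1 ratio (total parts = 4):
  red-eyed: 224 × 3/4 = 168
  sepia-eyed: 224 × 1/4 = 56
χ² = Σ (O − E)² / E
  red-eyed: (167 − 168)² / 168 = 0.0060
  sepia-eyed: (57 − 56)² / 56 = 0.0179
χ² = 0.0060 + 0.0179 = 0.0239 ≈ 0.024
Degrees of freedom = 2 − 1 = 1; critical value at α = 0.05 is 3.841.
Since 0.024 < 3.841, we fail to reject the null hypothesis — the data are consistent with the 3:1 ratio.

0.024; consistent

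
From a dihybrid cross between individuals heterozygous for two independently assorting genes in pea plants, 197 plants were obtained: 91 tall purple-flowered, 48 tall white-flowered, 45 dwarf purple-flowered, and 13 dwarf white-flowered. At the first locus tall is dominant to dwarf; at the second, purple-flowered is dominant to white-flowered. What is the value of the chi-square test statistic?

8.654

A dihybrid F₂ with independent assortment and complete dominance at both loci gives a 9:3:3:1 phenotypic ratio.
Under the 9:3:3:1 hypothesis (Σ ratio = 16, N = 197):
  tall purple-flowered: 197 × 9/16 = 110.8125
  tall white-flowered: 197 × 3/16 = 36.9375
  dwarf purple-flowered: 197 × 3/16 = 36.9375
  dwarf white-flowered: 197 × 1/16 = 12.3125
χ² = Σ (O − E)² / E
  tall purple-flowered: (91 − 110.8125)² / 110.8125 = 3.5423
  tall white-flowered: (48 − 36.9375)² / 36.9375 = 3.3131
  dwarf purple-flowered: (45 − 36.9375)² / 36.9375 = 1.7598
  dwarf white-flowered: (13 − 12.3125)² / 12.3125 = 0.0384
χ² = 3.5423 + 3.3131 + 1.7598 + 0.0384 = 8.6536 ≈ 8.654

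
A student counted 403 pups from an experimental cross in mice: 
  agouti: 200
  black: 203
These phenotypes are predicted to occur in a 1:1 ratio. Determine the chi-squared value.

0.022

Under the 1:1 hypothesis (Σ ratio = 2, N = 403):
  agouti: 403 × 1/2 = 201.5
  black: 403 × 1/2 = 201.5
χ² = Σ (O − E)² / E
  agouti: (200 − 201.5)² / 201.5 = 0.0112
  black: (203 − 201.5)² / 201.5 = 0.0112
χ² = 0.0112 + 0.0112 = 0.0224 ≈ 0.022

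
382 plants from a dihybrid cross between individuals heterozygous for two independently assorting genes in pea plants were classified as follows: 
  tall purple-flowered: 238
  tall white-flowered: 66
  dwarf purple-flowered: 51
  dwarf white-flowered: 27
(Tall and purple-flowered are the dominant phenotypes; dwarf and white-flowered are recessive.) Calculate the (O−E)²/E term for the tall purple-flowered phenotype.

A dihybrid F₂ with independent assortment and complete dominance at both loci gives a 9:3:3:1 phenotypic ratio.
Expected counts for N = 382 under a 9:3:3:1 ratio (total parts = 16):
  tall purple-flowered: 382 × 9/16 = 214.875
  tall white-flowered: 382 × 3/16 = 71.625
  dwarf purple-flowered: 382 × 3/16 = 71.625
  dwarf white-flowered: 382 × 1/16 = 23.875
Contribution of tall purple-flowered: (238 − 214.875)² / 214.875 = 2.4887

2.489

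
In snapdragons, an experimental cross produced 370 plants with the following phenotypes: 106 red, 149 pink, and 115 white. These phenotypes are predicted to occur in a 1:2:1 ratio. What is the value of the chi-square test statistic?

14.449

Under the 1:2:1 hypothesis (Σ ratio = 4, N = 370):
  red: 370 × 1/4 = 92.5
  pink: 370 × 2/4 = 185
  white: 370 × 1/4 = 92.5
χ² = Σ (O − E)² / E
  red: (106 − 92.5)² / 92.5 = 1.9703
  pink: (149 − 185)² / 185 = 7.0054
  white: (115 − 92.5)² / 92.5 = 5.4730
χ² = 1.9703 + 7.0054 + 5.4730 = 14.4487 ≈ 14.449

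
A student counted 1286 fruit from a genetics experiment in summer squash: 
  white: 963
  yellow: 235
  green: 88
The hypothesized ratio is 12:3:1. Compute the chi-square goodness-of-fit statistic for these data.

Total ratio parts = 16. Expected numbers out of 1286:
  white: 1286 × 12/16 = 964.5
  yellow: 1286 × 3/16 = 241.125
  green: 1286 × 1/16 = 80.375
χ² = Σ (O − E)² / E
  white: (963 − 964.5)² / 964.5 = 0.0023
  yellow: (235 − 241.125)² / 241.125 = 0.1556
  green: (88 − 80.375)² / 80.375 = 0.7234
χ² = 0.0023 + 0.1556 + 0.7234 = 0.8813 ≈ 0.881

0.881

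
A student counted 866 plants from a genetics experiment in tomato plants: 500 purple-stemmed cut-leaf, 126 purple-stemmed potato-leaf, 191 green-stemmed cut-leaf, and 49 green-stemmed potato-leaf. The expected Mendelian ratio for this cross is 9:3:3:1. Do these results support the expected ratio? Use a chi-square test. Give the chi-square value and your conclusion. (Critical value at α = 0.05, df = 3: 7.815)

Total ratio parts = 16. Expected numbers out of 866:
  purple-stemmed cut-leaf: 866 × 9/16 = 487.125
  purple-stemmed potato-leaf: 866 × 3/16 = 162.375
  green-stemmed cut-leaf: 866 × 3/16 = 162.375
  green-stemmed potato-leaf: 866 × 1/16 = 54.125
χ² = Σ (O − E)² / E
  purple-stemmed cut-leaf: (500 − 487.125)² / 487.125 = 0.3403
  purple-stemmed potato-leaf: (126 − 162.375)² / 162.375 = 8.1487
  green-stemmed cut-leaf: (191 − 162.375)² / 162.375 = 5.0463
  green-stemmed potato-leaf: (49 − 54.125)² / 54.125 = 0.4853
χ² = 0.3403 + 8.1487 + 5.0463 + 0.4853 = 14.0206 ≈ 14.021
Degrees of freedom = 4 − 1 = 3; critical value at α = 0.05 is 7.815.
Since 14.021 > 7.815, we reject the null hypothesis — the data do not fit the 9:3:3:1 ratio.

14.021; not consistent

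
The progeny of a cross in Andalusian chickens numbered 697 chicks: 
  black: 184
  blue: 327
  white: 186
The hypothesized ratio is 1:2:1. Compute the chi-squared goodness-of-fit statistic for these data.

2.664

The 1:2:1 ratio has 4 parts, so with N = 697 the expected counts are:
  black: 697 × 1/4 = 174.25
  blue: 697 × 2/4 = 348.5
  white: 697 × 1/4 = 174.25
χ² = Σ (O − E)² / E
  black: (184 − 174.25)² / 174.25 = 0.5456
  blue: (327 − 348.5)² / 348.5 = 1.3264
  white: (186 − 174.25)² / 174.25 = 0.7923
χ² = 0.5456 + 1.3264 + 0.7923 = 2.6643 ≈ 2.664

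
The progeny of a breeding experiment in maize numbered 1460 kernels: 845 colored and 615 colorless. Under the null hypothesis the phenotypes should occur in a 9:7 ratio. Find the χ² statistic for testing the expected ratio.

Expected counts for N = 1460 under a 9:7 ratio (total parts = 16):
  colored: 1460 × 9/16 = 821.25
  colorless: 1460 × 7/16 = 638.75
χ² = Σ (O − E)² / E
  colored: (845 − 821.25)² / 821.25 = 0.6868
  colorless: (615 − 638.75)² / 638.75 = 0.8831
χ² = 0.6868 + 0.8831 = 1.5699 ≈ 1.570

1.570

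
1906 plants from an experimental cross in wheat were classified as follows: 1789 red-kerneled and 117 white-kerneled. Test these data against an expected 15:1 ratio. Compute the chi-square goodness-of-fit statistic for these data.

0.040

Total ratio parts = 16. Expected numbers out of 1906:
  red-kerneled: 1906 × 15/16 = 1786.875
  white-kerneled: 1906 × 1/16 = 119.125
χ² = Σ (O − E)² / E
  red-kerneled: (1789 − 1786.875)² / 1786.875 = 0.0025
  white-kerneled: (117 − 119.125)² / 119.125 = 0.0379
χ² = 0.0025 + 0.0379 = 0.0404 ≈ 0.040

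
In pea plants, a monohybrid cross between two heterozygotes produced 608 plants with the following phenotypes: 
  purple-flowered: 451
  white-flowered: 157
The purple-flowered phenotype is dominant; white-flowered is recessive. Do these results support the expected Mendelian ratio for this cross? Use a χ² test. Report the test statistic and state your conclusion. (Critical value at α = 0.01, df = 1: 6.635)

0.219; consistent

For a monohybrid cross between heterozygotes with complete dominance, the expected phenotypic ratio is 3:1.
Total ratio parts = 4. Expected numbers out of 608:
  purple-flowered: 608 × 3/4 = 456
  white-flowered: 608 × 1/4 = 152
χ² = Σ (O − E)² / E
  purple-flowered: (451 − 456)² / 456 = 0.0548
  white-flowered: (157 − 152)² / 152 = 0.1645
χ² = 0.0548 + 0.1645 = 0.2193 ≈ 0.219
Degrees of freedom = 2 − 1 = 1; critical value at α = 0.01 is 6.635.
Since 0.219 < 6.635, we fail to reject the null hypothesis — the data are consistent with the 3:1 ratio.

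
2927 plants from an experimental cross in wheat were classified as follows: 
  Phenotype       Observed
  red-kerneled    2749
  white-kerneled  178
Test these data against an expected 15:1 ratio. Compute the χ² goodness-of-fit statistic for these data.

Total ratio parts = 16. Expected numbers out of 2927:
  red-kerneled: 2927 × 15/16 = 2744.0625
  white-kerneled: 2927 × 1/16 = 182.9375
χ² = Σ (O − E)² / E
  red-kerneled: (2749 − 2744.0625)² / 2744.0625 = 0.0089
  white-kerneled: (178 − 182.9375)² / 182.9375 = 0.1333
χ² = 0.0089 + 0.1333 = 0.1422 ≈ 0.142

0.142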